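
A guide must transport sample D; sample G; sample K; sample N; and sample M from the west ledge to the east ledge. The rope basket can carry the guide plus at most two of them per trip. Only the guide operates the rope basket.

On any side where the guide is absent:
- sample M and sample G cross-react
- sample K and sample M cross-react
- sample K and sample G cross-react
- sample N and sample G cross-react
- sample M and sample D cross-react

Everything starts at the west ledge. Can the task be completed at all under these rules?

1. Guide goes to the east ledge with sample G and sample M.
2. Guide goes back to the west ledge with sample G.
3. Guide goes to the east ledge with sample D and sample G.
4. Guide goes back to the west ledge with sample M.
5. Guide goes to the east ledge with sample K and sample N.
6. Guide goes back to the west ledge with sample G.
7. Guide goes to the east ledge with sample G and sample M.

Yes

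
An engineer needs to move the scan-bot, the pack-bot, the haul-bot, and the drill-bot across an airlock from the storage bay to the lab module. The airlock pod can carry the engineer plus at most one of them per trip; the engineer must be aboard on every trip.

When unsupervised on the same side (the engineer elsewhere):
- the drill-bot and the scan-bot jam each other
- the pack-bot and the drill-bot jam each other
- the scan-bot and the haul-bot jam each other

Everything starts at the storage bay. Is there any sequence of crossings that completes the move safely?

No

Whatever the first load, the items left behind include a forbidden pair without the engineer. No opening move is safe, so no plan exists.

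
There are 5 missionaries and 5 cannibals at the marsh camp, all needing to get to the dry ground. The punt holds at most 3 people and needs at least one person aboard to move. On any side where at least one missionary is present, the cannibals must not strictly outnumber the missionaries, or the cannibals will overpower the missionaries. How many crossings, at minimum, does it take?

11

Counting alone: each trip to the dry ground takes at most 3 across and each return brings at least 1 back, so after t trips out (and t−1 returns) at most 3t − (t−1) of the 10 are across; that first reaches 10 at t = 5, so at least 9 crossings are needed.
The safety rule pushes this higher. Following every safe sequence of crossings, the most of the 10 that can be at the dry ground as the punt arrives there on crossing 9 is 9 — never all 10.
So no plan with fewer than 11 crossings exists, and this one achieves 11:
1. 2 cannibals → the dry ground.  (the marsh camp: 5M 3C; the dry ground: 0M 2C)
2. 1 cannibal ← the marsh camp.  (the marsh camp: 5M 4C; the dry ground: 0M 1C)
3. 3 cannibals → the dry ground.  (the marsh camp: 5M 1C; the dry ground: 0M 4C)
4. 1 cannibal ← the marsh camp.  (the marsh camp: 5M 2C; the dry ground: 0M 3C)
5. 3 missionaries → the dry ground.  (the marsh camp: 2M 2C; the dry ground: 3M 3C)
6. 1 missionary and 1 cannibal ← the marsh camp.  (the marsh camp: 3M 3C; the dry ground: 2M 2C)
7. 3 missionaries → the dry ground.  (the marsh camp: 0M 3C; the dry ground: 5M 2C)
8. 1 cannibal ← the marsh camp.  (the marsh camp: 0M 4C; the dry ground: 5M 1C)
9. 2 cannibals → the dry ground.  (the marsh camp: 0M 2C; the dry ground: 5M 3C)
10. 1 cannibal ← the marsh camp.  (the marsh camp: 0M 3C; the dry ground: 5M 2C)
11. 3 cannibals → the dry ground.  (the marsh camp: 0M 0C; the dry ground: 5M 5C)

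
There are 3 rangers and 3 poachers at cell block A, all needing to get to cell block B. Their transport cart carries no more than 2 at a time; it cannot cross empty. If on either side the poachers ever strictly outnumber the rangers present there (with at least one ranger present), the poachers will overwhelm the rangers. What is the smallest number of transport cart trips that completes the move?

11

Counting alone: each trip to cell block B takes at most 2 across and each return brings at least 1 back, so after t trips out (and t−1 returns) at most 2t − (t−1) of the 6 are across; that first reaches 6 at t = 5, so at least 9 crossings are needed.
The safety rule pushes this higher. Following every safe sequence of crossings, the most of the 6 that can be at cell block B as the transport cart arrives there on crossing 9 is 5 — never all 6.
So no plan with fewer than 11 crossings exists, and this one achieves 11:
1. 2 poachers → cell block B.  (cell block A: 3R 1P; cell block B: 0R 2P)
2. 1 poacher ← cell block A.  (cell block A: 3R 2P; cell block B: 0R 1P)
3. 2 poachers → cell block B.  (cell block A: 3R 0P; cell block B: 0R 3P)
4. 1 poacher ← cell block A.  (cell block A: 3R 1P; cell block B: 0R 2P)
5. 2 rangers → cell block B.  (cell block A: 1R 1P; cell block B: 2R 2P)
6. 1 ranger and 1 poacher ← cell block A.  (cell block A: 2R 2P; cell block B: 1R 1P)
7. 2 rangers → cell block B.  (cell block A: 0R 2P; cell block B: 3R 1P)
8. 1 poacher ← cell block A.  (cell block A: 0R 3P; cell block B: 3R 0P)
9. 2 poachers → cell block B.  (cell block A: 0R 1P; cell block B: 3R 2P)
10. 1 poacher ← cell block A.  (cell block A: 0R 2P; cell block B: 3R 1P)
11. 2 poachers → cell block B.  (cell block A: 0R 0P; cell block B: 3R 3P)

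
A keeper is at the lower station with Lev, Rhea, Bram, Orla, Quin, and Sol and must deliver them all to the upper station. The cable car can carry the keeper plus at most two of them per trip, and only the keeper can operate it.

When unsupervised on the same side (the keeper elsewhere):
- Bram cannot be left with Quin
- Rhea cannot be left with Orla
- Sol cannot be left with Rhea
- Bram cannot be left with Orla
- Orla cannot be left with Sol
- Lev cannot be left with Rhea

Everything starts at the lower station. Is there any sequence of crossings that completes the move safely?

Whatever the first load, the items left behind include a forbidden pair without the keeper. No opening move is safe, so no plan exists.

No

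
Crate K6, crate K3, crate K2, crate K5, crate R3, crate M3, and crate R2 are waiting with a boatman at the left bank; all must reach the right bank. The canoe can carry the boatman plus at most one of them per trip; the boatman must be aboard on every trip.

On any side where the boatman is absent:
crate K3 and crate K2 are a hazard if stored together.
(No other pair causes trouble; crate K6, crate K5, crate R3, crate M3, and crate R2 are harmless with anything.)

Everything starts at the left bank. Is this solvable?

1. Boatman goes to the right bank with crate K3.  [the left bank: crate K2, crate K5, crate K6, crate M3, crate R2, crate R3 | the right bank: crate K3]
2. Boatman goes back to the left bank alone.  [the left bank: crate K2, crate K5, crate K6, crate M3, crate R2, crate R3 | the right bank: crate K3]
3. Boatman goes to the right bank with crate K6.  [the left bank: crate K2, crate K5, crate M3, crate R2, crate R3 | the right bank: crate K3, crate K6]
4. Boatman goes back to the left bank alone.  [the left bank: crate K2, crate K5, crate M3, crate R2, crate R3 | the right bank: crate K3, crate K6]
5. Boatman goes to the right bank with crate K5.  [the left bank: crate K2, crate M3, crate R2, crate R3 | the right bank: crate K3, crate K5, crate K6]
6. Boatman goes back to the left bank alone.  [the left bank: crate K2, crate M3, crate R2, crate R3 | the right bank: crate K3, crate K5, crate K6]
7. Boatman goes to the right bank with crate R3.  [the left bank: crate K2, crate M3, crate R2 | the right bank: crate K3, crate K5, crate K6, crate R3]
8. Boatman goes back to the left bank alone.  [the left bank: crate K2, crate M3, crate R2 | the right bank: crate K3, crate K5, crate K6, crate R3]
9. Boatman goes to the right bank with crate M3.  [the left bank: crate K2, crate R2 | the right bank: crate K3, crate K5, crate K6, crate M3, crate R3]
10. Boatman goes back to the left bank alone.  [the left bank: crate K2, crate R2 | the right bank: crate K3, crate K5, crate K6, crate M3, crate R3]
11. Boatman goes to the right bank with crate R2.  [the left bank: crate K2 | the right bank: crate K3, crate K5, crate K6, crate M3, crate R2, crate R3]
12. Boatman goes back to the left bank alone.  [the left bank: crate K2 | the right bank: crate K3, crate K5, crate K6, crate M3, crate R2, crate R3]
13. Boatman goes to the right bank with crate K2.  [the left bank: — | the right bank: crate K2, crate K3, crate K5, crate K6, crate M3, crate R2, crate R3]

Yes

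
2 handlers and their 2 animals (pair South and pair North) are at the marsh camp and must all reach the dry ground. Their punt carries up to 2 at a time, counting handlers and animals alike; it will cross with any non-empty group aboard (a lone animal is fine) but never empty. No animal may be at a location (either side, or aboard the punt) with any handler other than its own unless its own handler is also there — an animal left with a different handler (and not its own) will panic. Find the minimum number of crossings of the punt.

Counting alone: each trip to the dry ground takes at most 2 across and each return brings at least 1 back, so after t trips out (and t−1 returns) at most 2t − (t−1) of the 4 are across; that first reaches 4 at t = 3, so at least 5 crossings are needed.
The plan below uses exactly 5 crossings, so it is optimal:
1. animal South and handler South cross → the dry ground.
2. handler South crosses ← the marsh camp.
3. handler North and handler South cross → the dry ground.
4. handler North crosses ← the marsh camp.
5. animal North and handler North cross → the dry ground.

5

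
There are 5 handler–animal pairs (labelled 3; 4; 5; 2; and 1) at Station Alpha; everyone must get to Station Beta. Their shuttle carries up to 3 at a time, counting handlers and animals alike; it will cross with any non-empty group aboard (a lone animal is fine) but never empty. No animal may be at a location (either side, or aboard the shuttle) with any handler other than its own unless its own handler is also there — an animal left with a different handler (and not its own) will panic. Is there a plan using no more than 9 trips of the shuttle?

Counting alone: each trip to Station Beta takes at most 3 across and each return brings at least 1 back, so after t trips out (and t−1 returns) at most 3t − (t−1) of the 10 are across; that first reaches 10 at t = 5, so at least 9 crossings are needed.
The safety rule pushes this higher. Following every safe sequence of crossings, the most of the 10 that can be at Station Beta as the shuttle arrives there on crossing 9 is 9 — never all 10.
So the move cannot be finished within 9 crossings. (The shortest complete plan takes 11:)
1. animal 3 and handler 3 cross → Station Beta.
2. handler 3 crosses ← Station Alpha.
3. animal 2, animal 4, and animal 5 cross → Station Beta.
4. animal 3 crosses ← Station Alpha.
5. handler 2, handler 4, and handler 5 cross → Station Beta.
6. animal 4 and handler 4 cross ← Station Alpha.
7. handler 1, handler 3, and handler 4 cross → Station Beta.
8. animal 5 crosses ← Station Alpha.
9. animal 3 and animal 4 cross → Station Beta.
10. animal 3 crosses ← Station Alpha.
11. animal 1, animal 3, and animal 5 cross → Station Beta.

No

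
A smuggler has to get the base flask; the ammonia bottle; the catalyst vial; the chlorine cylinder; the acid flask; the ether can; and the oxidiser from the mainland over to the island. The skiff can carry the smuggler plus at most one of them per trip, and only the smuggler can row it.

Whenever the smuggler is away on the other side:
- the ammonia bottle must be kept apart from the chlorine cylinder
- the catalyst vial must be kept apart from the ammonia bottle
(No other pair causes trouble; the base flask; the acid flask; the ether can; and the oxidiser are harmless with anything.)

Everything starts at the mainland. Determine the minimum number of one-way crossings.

Counting alone: the smuggler can take at most 1 across per trip to the island, so moving all 7 needs at least 7 loaded trips out, with a return between consecutive ones — at least 13 crossings.
The safety rule pushes this higher. Following every safe sequence of crossings, the most of the 7 that can be at the island as the skiff arrives there on crossing 13 is 6 — never all 7.
So no plan with fewer than 15 crossings exists, and this one achieves 15:
1. Smuggler goes to the island with the ammonia bottle.  [the mainland: the acid flask, the base flask, the catalyst vial, the chlorine cylinder, the ether can, the oxidiser | the island: the ammonia bottle]
2. Smuggler goes back to the mainland alone.  [the mainland: the acid flask, the base flask, the catalyst vial, the chlorine cylinder, the ether can, the oxidiser | the island: the ammonia bottle]
3. Smuggler goes to the island with the base flask.  [the mainland: the acid flask, the catalyst vial, the chlorine cylinder, the ether can, the oxidiser | the island: the ammonia bottle, the base flask]
4. Smuggler goes back to the mainland alone.  [the mainland: the acid flask, the catalyst vial, the chlorine cylinder, the ether can, the oxidiser | the island: the ammonia bottle, the base flask]
5. Smuggler goes to the island with the catalyst vial.  [the mainland: the acid flask, the chlorine cylinder, the ether can, the oxidiser | the island: the ammonia bottle, the base flask, the catalyst vial]
6. Smuggler goes back to the mainland with the ammonia bottle.  [the mainland: the acid flask, the ammonia bottle, the chlorine cylinder, the ether can, the oxidiser | the island: the base flask, the catalyst vial]
7. Smuggler goes to the island with the chlorine cylinder.  [the mainland: the acid flask, the ammonia bottle, the ether can, the oxidiser | the island: the base flask, the catalyst vial, the chlorine cylinder]
8. Smuggler goes back to the mainland alone.  [the mainland: the acid flask, the ammonia bottle, the ether can, the oxidiser | the island: the base flask, the catalyst vial, the chlorine cylinder]
9. Smuggler goes to the island with the acid flask.  [the mainland: the ammonia bottle, the ether can, the oxidiser | the island: the acid flask, the base flask, the catalyst vial, the chlorine cylinder]
10. Smuggler goes back to the mainland alone.  [the mainland: the ammonia bottle, the ether can, the oxidiser | the island: the acid flask, the base flask, the catalyst vial, the chlorine cylinder]
11. Smuggler goes to the island with the ether can.  [the mainland: the ammonia bottle, the oxidiser | the island: the acid flask, the base flask, the catalyst vial, the chlorine cylinder, the ether can]
12. Smuggler goes back to the mainland alone.  [the mainland: the ammonia bottle, the oxidiser | the island: the acid flask, the base flask, the catalyst vial, the chlorine cylinder, the ether can]
13. Smuggler goes to the island with the oxidiser.  [the mainland: the ammonia bottle | the island: the acid flask, the base flask, the catalyst vial, the chlorine cylinder, the ether can, the oxidiser]
14. Smuggler goes back to the mainland alone.  [the mainland: the ammonia bottle | the island: the acid flask, the base flask, the catalyst vial, the chlorine cylinder, the ether can, the oxidiser]
15. Smuggler goes to the island with the ammonia bottle.  [the mainland: — | the island: the acid flask, the ammonia bottle, the base flask, the catalyst vial, the chlorine cylinder, the ether can, the oxidiser]

15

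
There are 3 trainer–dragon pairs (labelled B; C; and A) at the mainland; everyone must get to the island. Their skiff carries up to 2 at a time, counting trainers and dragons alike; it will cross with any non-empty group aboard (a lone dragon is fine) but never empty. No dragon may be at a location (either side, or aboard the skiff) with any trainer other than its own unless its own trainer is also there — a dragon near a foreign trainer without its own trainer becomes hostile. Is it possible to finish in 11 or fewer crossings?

Yes

Yes — this plan uses 11 crossings (≤ 11):
1. dragon B and trainer B cross → the island.
2. trainer B crosses ← the mainland.
3. dragon A and dragon C cross → the island.
4. dragon B crosses ← the mainland.
5. trainer A and trainer C cross → the island.
6. dragon C and trainer C cross ← the mainland.
7. trainer B and trainer C cross → the island.
8. dragon A crosses ← the mainland.
9. dragon B and dragon C cross → the island.
10. trainer A crosses ← the mainland.
11. dragon A and trainer A cross → the island.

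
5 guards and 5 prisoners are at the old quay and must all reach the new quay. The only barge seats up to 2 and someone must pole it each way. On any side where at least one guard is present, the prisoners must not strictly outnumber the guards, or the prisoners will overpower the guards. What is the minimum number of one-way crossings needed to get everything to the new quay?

impossible

Following every safe sequence of crossings from the start, the most of the 10 that can be at the new quay as the barge arrives there on crossings 1, 3, 5, 7 is 2, 3, 4, 5 respectively; the best ever achieved is 5 of 10.
From crossing 9 on, no configuration arises that was not already reachable earlier: only 13 distinct safe configurations (who is on which side, and where the barge is) can ever be reached, none of them has everyone across, and every continuation just revisits them. They are: 0 guards + 0 prisoners across (barge back at the start); 0 guards + 1 prisoner across (barge there); 0 guards + 1 prisoner across (barge back at the start); 0 guards + 2 prisoners across (barge there); 0 guards + 2 prisoners across (barge back at the start); 0 guards + 3 prisoners across (barge there); 0 guards + 3 prisoners across (barge back at the start); 0 guards + 4 prisoners across (barge there); 0 guards + 4 prisoners across (barge back at the start); 0 guards + 5 prisoners across (barge there); 1 guard + 1 prisoner across (barge there); 1 guard + 1 prisoner across (barge back at the start); 2 guards + 2 prisoners across (barge there). So no valid plan exists.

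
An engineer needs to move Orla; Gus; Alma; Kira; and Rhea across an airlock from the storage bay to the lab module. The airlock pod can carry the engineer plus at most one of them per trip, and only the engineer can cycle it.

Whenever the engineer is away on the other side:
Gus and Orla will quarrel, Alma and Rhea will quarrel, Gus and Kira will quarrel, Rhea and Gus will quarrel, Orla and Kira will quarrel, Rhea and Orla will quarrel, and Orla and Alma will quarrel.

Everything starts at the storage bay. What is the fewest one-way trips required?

Whatever the first load, the items left behind include a forbidden pair without the engineer. No opening move is safe, so no plan exists.

impossible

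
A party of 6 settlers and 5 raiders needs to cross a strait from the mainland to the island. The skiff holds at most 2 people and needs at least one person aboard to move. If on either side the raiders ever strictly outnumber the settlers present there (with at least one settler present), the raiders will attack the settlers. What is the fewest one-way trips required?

Counting alone: each trip to the island takes at most 2 across and each return brings at least 1 back, so after t trips out (and t−1 returns) at most 2t − (t−1) of the 11 are across; that first reaches 11 at t = 10, so at least 19 crossings are needed.
The plan below uses exactly 19 crossings, so it is optimal:
1. 2 raiders → the island.  (the mainland: 6S 3R; the island: 0S 2R)
2. 1 raider ← the mainland.  (the mainland: 6S 4R; the island: 0S 1R)
3. 2 raiders → the island.  (the mainland: 6S 2R; the island: 0S 3R)
4. 1 raider ← the mainland.  (the mainland: 6S 3R; the island: 0S 2R)
5. 2 settlers → the island.  (the mainland: 4S 3R; the island: 2S 2R)
6. 1 raider ← the mainland.  (the mainland: 4S 4R; the island: 2S 1R)
7. 1 settler and 1 raider → the island.  (the mainland: 3S 3R; the island: 3S 2R)
8. 1 settler ← the mainland.  (the mainland: 4S 3R; the island: 2S 2R)
9. 1 settler and 1 raider → the island.  (the mainland: 3S 2R; the island: 3S 3R)
10. 1 raider ← the mainland.  (the mainland: 3S 3R; the island: 3S 2R)
11. 1 settler and 1 raider → the island.  (the mainland: 2S 2R; the island: 4S 3R)
12. 1 settler ← the mainland.  (the mainland: 3S 2R; the island: 3S 3R)
13. 1 settler and 1 raider → the island.  (the mainland: 2S 1R; the island: 4S 4R)
14. 1 raider ← the mainland.  (the mainland: 2S 2R; the island: 4S 3R)
15. 1 settler and 1 raider → the island.  (the mainland: 1S 1R; the island: 5S 4R)
16. 1 settler ← the mainland.  (the mainland: 2S 1R; the island: 4S 4R)
17. 1 settler and 1 raider → the island.  (the mainland: 1S 0R; the island: 5S 5R)
18. 1 raider ← the mainland.  (the mainland: 1S 1R; the island: 5S 4R)
19. 1 settler and 1 raider → the island.  (the mainland: 0S 0R; the island: 6S 5R)

19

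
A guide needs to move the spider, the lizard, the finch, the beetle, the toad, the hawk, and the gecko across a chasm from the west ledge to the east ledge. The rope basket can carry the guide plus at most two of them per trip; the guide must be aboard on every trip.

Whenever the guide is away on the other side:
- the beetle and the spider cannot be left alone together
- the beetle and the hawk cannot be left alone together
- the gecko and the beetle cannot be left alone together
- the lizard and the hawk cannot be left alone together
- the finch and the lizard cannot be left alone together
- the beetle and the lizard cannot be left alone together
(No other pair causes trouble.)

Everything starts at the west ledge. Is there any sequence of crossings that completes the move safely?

1. Guide goes to the east ledge with the beetle and the lizard.
2. Guide goes back to the west ledge with the lizard.
3. Guide goes to the east ledge with the lizard and the spider.
4. Guide goes back to the west ledge with the beetle.
5. Guide goes to the east ledge with the beetle and the toad.
6. Guide goes back to the west ledge with the beetle.
7. Guide goes to the east ledge with the beetle and the gecko.
8. Guide goes back to the west ledge with the beetle.
9. Guide goes to the east ledge with the finch and the hawk.
10. Guide goes back to the west ledge with the lizard.
11. Guide goes to the east ledge with the beetle and the lizard.

Yes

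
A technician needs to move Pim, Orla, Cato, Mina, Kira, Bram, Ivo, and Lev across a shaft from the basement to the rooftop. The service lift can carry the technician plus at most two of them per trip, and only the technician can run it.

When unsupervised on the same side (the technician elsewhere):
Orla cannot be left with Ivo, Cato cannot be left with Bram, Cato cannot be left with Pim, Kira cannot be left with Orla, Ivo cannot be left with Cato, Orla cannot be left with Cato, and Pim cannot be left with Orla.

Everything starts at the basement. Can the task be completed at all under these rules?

Yes

1. Technician goes to the rooftop with Cato and Orla.  [the basement: Bram, Ivo, Kira, Lev, Mina, Pim | the rooftop: Cato, Orla]
2. Technician goes back to the basement with Orla.  [the basement: Bram, Ivo, Kira, Lev, Mina, Orla, Pim | the rooftop: Cato]
3. Technician goes to the rooftop with Mina and Orla.  [the basement: Bram, Ivo, Kira, Lev, Pim | the rooftop: Cato, Mina, Orla]
4. Technician goes back to the basement with Orla.  [the basement: Bram, Ivo, Kira, Lev, Orla, Pim | the rooftop: Cato, Mina]
5. Technician goes to the rooftop with Kira and Orla.  [the basement: Bram, Ivo, Lev, Pim | the rooftop: Cato, Kira, Mina, Orla]
6. Technician goes back to the basement with Orla.  [the basement: Bram, Ivo, Lev, Orla, Pim | the rooftop: Cato, Kira, Mina]
7. Technician goes to the rooftop with Ivo and Pim.  [the basement: Bram, Lev, Orla | the rooftop: Cato, Ivo, Kira, Mina, Pim]
8. Technician goes back to the basement with Cato.  [the basement: Bram, Cato, Lev, Orla | the rooftop: Ivo, Kira, Mina, Pim]
9. Technician goes to the rooftop with Bram and Orla.  [the basement: Cato, Lev | the rooftop: Bram, Ivo, Kira, Mina, Orla, Pim]
10. Technician goes back to the basement with Orla.  [the basement: Cato, Lev, Orla | the rooftop: Bram, Ivo, Kira, Mina, Pim]
11. Technician goes to the rooftop with Lev and Orla.  [the basement: Cato | the rooftop: Bram, Ivo, Kira, Lev, Mina, Orla, Pim]
12. Technician goes back to the basement with Orla.  [the basement: Cato, Orla | the rooftop: Bram, Ivo, Kira, Lev, Mina, Pim]
13. Technician goes to the rooftop with Cato and Orla.  [the basement: — | the rooftop: Bram, Cato, Ivo, Kira, Lev, Mina, Orla, Pim]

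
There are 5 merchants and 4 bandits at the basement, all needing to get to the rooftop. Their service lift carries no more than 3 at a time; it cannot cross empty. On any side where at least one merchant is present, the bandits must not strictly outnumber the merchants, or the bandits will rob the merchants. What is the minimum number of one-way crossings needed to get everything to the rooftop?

Counting alone: each trip to the rooftop takes at most 3 across and each return brings at least 1 back, so after t trips out (and t−1 returns) at most 3t − (t−1) of the 9 are across; that first reaches 9 at t = 4, so at least 7 crossings are needed.
The plan below uses exactly 7 crossings, so it is optimal:
1. 3 bandits → the rooftop.  (the basement: 5M 1B; the rooftop: 0M 3B)
2. 1 bandit ← the basement.  (the basement: 5M 2B; the rooftop: 0M 2B)
3. 3 merchants → the rooftop.  (the basement: 2M 2B; the rooftop: 3M 2B)
4. 1 merchant ← the basement.  (the basement: 3M 2B; the rooftop: 2M 2B)
5. 2 merchants and 1 bandit → the rooftop.  (the basement: 1M 1B; the rooftop: 4M 3B)
6. 1 merchant ← the basement.  (the basement: 2M 1B; the rooftop: 3M 3B)
7. 2 merchants and 1 bandit → the rooftop.  (the basement: 0M 0B; the rooftop: 5M 4B)

7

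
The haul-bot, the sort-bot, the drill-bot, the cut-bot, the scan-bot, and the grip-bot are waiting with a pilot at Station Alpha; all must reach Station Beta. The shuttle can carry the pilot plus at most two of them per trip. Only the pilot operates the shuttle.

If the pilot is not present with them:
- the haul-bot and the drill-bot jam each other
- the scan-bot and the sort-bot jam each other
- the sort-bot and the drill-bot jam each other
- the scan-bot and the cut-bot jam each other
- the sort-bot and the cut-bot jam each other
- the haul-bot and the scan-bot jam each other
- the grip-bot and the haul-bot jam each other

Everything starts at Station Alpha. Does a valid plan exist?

Whatever the first load, the items left behind include a forbidden pair without the pilot. No opening move is safe, so no plan exists.

No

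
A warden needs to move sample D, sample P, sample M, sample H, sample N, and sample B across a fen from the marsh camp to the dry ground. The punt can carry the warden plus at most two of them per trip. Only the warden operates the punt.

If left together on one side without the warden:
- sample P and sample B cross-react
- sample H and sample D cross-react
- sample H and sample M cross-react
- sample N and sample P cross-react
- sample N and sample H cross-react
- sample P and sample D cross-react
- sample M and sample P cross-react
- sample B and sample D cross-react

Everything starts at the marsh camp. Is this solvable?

No

Whatever the first load, the items left behind include a forbidden pair without the warden. No opening move is safe, so no plan exists.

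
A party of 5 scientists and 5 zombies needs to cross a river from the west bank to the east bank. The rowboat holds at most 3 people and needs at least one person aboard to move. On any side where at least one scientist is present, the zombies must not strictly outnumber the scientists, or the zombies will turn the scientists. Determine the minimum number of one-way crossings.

Counting alone: each trip to the east bank takes at most 3 across and each return brings at least 1 back, so after t trips out (and t−1 returns) at most 3t − (t−1) of the 10 are across; that first reaches 10 at t = 5, so at least 9 crossings are needed.
The safety rule pushes this higher. Following every safe sequence of crossings, the most of the 10 that can be at the east bank as the rowboat arrives there on crossing 9 is 9 — never all 10.
So no plan with fewer than 11 crossings exists, and this one achieves 11:
1. 2 zombies → the east bank.  (the west bank: 5S 3Z; the east bank: 0S 2Z)
2. 1 zombie ← the west bank.  (the west bank: 5S 4Z; the east bank: 0S 1Z)
3. 3 zombies → the east bank.  (the west bank: 5S 1Z; the east bank: 0S 4Z)
4. 1 zombie ← the west bank.  (the west bank: 5S 2Z; the east bank: 0S 3Z)
5. 3 scientists → the east bank.  (the west bank: 2S 2Z; the east bank: 3S 3Z)
6. 1 scientist and 1 zombie ← the west bank.  (the west bank: 3S 3Z; the east bank: 2S 2Z)
7. 3 scientists → the east bank.  (the west bank: 0S 3Z; the east bank: 5S 2Z)
8. 1 zombie ← the west bank.  (the west bank: 0S 4Z; the east bank: 5S 1Z)
9. 2 zombies → the east bank.  (the west bank: 0S 2Z; the east bank: 5S 3Z)
10. 1 zombie ← the west bank.  (the west bank: 0S 3Z; the east bank: 5S 2Z)
11. 3 zombies → the east bank.  (the west bank: 0S 0Z; the east bank: 5S 5Z)

11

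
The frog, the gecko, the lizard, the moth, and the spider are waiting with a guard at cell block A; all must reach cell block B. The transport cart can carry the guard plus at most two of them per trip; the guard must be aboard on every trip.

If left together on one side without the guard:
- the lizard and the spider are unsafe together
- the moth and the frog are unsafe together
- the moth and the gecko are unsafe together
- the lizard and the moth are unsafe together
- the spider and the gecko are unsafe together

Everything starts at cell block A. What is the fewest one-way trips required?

7

Counting alone: the guard can take at most 2 across per trip to cell block B, so moving all 5 needs at least 3 loaded trips out, with a return between consecutive ones — at least 5 crossings.
The safety rule pushes this higher. Following every safe sequence of crossings, the most of the 5 that can be at cell block B as the transport cart arrives there on crossing 5 is 4 — never all 5.
So no plan with fewer than 7 crossings exists, and this one achieves 7:
1. Guard goes to cell block B with the moth and the spider.
2. Guard goes back to cell block A alone.
3. Guard goes to cell block B with the frog.
4. Guard goes back to cell block A with the moth.
5. Guard goes to cell block B with the gecko and the lizard.
6. Guard goes back to cell block A with the spider.
7. Guard goes to cell block B with the moth and the spider.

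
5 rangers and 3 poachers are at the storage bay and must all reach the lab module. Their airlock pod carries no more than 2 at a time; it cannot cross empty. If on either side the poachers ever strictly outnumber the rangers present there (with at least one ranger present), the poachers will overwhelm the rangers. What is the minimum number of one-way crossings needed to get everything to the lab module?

13

Counting alone: each trip to the lab module takes at most 2 across and each return brings at least 1 back, so after t trips out (and t−1 returns) at most 2t − (t−1) of the 8 are across; that first reaches 8 at t = 7, so at least 13 crossings are needed.
The plan below uses exactly 13 crossings, so it is optimal:
1. 2 poachers → the lab module.  (the storage bay: 5R 1P; the lab module: 0R 2P)
2. 1 poacher ← the storage bay.  (the storage bay: 5R 2P; the lab module: 0R 1P)
3. 2 poachers → the lab module.  (the storage bay: 5R 0P; the lab module: 0R 3P)
4. 1 poacher ← the storage bay.  (the storage bay: 5R 1P; the lab module: 0R 2P)
5. 2 rangers → the lab module.  (the storage bay: 3R 1P; the lab module: 2R 2P)
6. 1 poacher ← the storage bay.  (the storage bay: 3R 2P; the lab module: 2R 1P)
7. 1 ranger and 1 poacher → the lab module.  (the storage bay: 2R 1P; the lab module: 3R 2P)
8. 1 poacher ← the storage bay.  (the storage bay: 2R 2P; the lab module: 3R 1P)
9. 2 poachers → the lab module.  (the storage bay: 2R 0P; the lab module: 3R 3P)
10. 1 poacher ← the storage bay.  (the storage bay: 2R 1P; the lab module: 3R 2P)
11. 1 ranger and 1 poacher → the lab module.  (the storage bay: 1R 0P; the lab module: 4R 3P)
12. 1 poacher ← the storage bay.  (the storage bay: 1R 1P; the lab module: 4R 2P)
13. 1 ranger and 1 poacher → the lab module.  (the storage bay: 0R 0P; the lab module: 5R 3P)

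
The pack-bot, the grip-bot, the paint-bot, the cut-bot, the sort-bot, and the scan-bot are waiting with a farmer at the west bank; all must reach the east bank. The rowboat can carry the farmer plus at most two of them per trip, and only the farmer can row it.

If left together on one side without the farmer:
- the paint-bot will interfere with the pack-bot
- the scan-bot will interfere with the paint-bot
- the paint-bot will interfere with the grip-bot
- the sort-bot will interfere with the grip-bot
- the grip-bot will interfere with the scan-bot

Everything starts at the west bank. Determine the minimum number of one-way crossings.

Counting alone: the farmer can take at most 2 across per trip to the east bank, so moving all 6 needs at least 3 loaded trips out, with a return between consecutive ones — at least 5 crossings.
The safety rule pushes this higher. Following every safe sequence of crossings, the most of the 6 that can be at the east bank as the rowboat arrives there on crossings 5, 7 is 4, 5 respectively — never all 6.
So no plan with fewer than 9 crossings exists, and this one achieves 9:
1. Farmer goes to the east bank with the grip-bot and the paint-bot.
2. Farmer goes back to the west bank with the grip-bot.
3. Farmer goes to the east bank with the grip-bot and the pack-bot.
4. Farmer goes back to the west bank with the paint-bot.
5. Farmer goes to the east bank with the cut-bot and the paint-bot.
6. Farmer goes back to the west bank with the paint-bot.
7. Farmer goes to the east bank with the scan-bot and the sort-bot.
8. Farmer goes back to the west bank with the grip-bot.
9. Farmer goes to the east bank with the grip-bot and the paint-bot.

9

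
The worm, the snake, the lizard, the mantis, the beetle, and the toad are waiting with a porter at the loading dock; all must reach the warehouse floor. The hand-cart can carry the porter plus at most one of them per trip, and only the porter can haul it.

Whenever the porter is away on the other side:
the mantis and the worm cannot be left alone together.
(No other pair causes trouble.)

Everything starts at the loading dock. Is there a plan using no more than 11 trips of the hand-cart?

Yes — this plan uses 11 crossings (≤ 11):
1. Porter goes to the warehouse floor with the worm.
2. Porter goes back to the loading dock alone.
3. Porter goes to the warehouse floor with the snake.
4. Porter goes back to the loading dock alone.
5. Porter goes to the warehouse floor with the lizard.
6. Porter goes back to the loading dock alone.
7. Porter goes to the warehouse floor with the beetle.
8. Porter goes back to the loading dock alone.
9. Porter goes to the warehouse floor with the toad.
10. Porter goes back to the loading dock alone.
11. Porter goes to the warehouse floor with the mantis.

Yes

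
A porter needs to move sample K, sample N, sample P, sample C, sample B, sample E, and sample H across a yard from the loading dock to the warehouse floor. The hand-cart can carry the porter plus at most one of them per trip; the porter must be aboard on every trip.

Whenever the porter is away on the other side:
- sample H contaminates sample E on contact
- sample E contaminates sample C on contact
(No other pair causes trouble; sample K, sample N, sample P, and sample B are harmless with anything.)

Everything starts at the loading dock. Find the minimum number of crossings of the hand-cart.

15

Counting alone: the porter can take at most 1 across per trip to the warehouse floor, so moving all 7 needs at least 7 loaded trips out, with a return between consecutive ones — at least 13 crossings.
The safety rule pushes this higher. Following every safe sequence of crossings, the most of the 7 that can be at the warehouse floor as the hand-cart arrives there on crossing 13 is 6 — never all 7.
So no plan with fewer than 15 crossings exists, and this one achieves 15:
1. Porter goes to the warehouse floor with sample E.  [the loading dock: sample B, sample C, sample H, sample K, sample N, sample P | the warehouse floor: sample E]
2. Porter goes back to the loading dock alone.  [the loading dock: sample B, sample C, sample H, sample K, sample N, sample P | the warehouse floor: sample E]
3. Porter goes to the warehouse floor with sample K.  [the loading dock: sample B, sample C, sample H, sample N, sample P | the warehouse floor: sample E, sample K]
4. Porter goes back to the loading dock alone.  [the loading dock: sample B, sample C, sample H, sample N, sample P | the warehouse floor: sample E, sample K]
5. Porter goes to the warehouse floor with sample N.  [the loading dock: sample B, sample C, sample H, sample P | the warehouse floor: sample E, sample K, sample N]
6. Porter goes back to the loading dock alone.  [the loading dock: sample B, sample C, sample H, sample P | the warehouse floor: sample E, sample K, sample N]
7. Porter goes to the warehouse floor with sample P.  [the loading dock: sample B, sample C, sample H | the warehouse floor: sample E, sample K, sample N, sample P]
8. Porter goes back to the loading dock alone.  [the loading dock: sample B, sample C, sample H | the warehouse floor: sample E, sample K, sample N, sample P]
9. Porter goes to the warehouse floor with sample C.  [the loading dock: sample B, sample H | the warehouse floor: sample C, sample E, sample K, sample N, sample P]
10. Porter goes back to the loading dock with sample E.  [the loading dock: sample B, sample E, sample H | the warehouse floor: sample C, sample K, sample N, sample P]
11. Porter goes to the warehouse floor with sample H.  [the loading dock: sample B, sample E | the warehouse floor: sample C, sample H, sample K, sample N, sample P]
12. Porter goes back to the loading dock alone.  [the loading dock: sample B, sample E | the warehouse floor: sample C, sample H, sample K, sample N, sample P]
13. Porter goes to the warehouse floor with sample B.  [the loading dock: sample E | the warehouse floor: sample B, sample C, sample H, sample K, sample N, sample P]
14. Porter goes back to the loading dock alone.  [the loading dock: sample E | the warehouse floor: sample B, sample C, sample H, sample K, sample N, sample P]
15. Porter goes to the warehouse floor with sample E.  [the loading dock: — | the warehouse floor: sample B, sample C, sample E, sample H, sample K, sample N, sample P]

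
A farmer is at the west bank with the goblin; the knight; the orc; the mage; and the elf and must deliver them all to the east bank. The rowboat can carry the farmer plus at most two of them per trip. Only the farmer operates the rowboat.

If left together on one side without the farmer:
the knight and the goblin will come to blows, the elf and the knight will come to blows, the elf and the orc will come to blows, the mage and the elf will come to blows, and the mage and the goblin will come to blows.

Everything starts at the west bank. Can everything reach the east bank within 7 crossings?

Yes

Yes — this plan uses 7 crossings (≤ 7):
1. Farmer goes to the east bank with the elf and the goblin.  [the west bank: the knight, the mage, the orc | the east bank: the elf, the goblin]
2. Farmer goes back to the west bank alone.  [the west bank: the knight, the mage, the orc | the east bank: the elf, the goblin]
3. Farmer goes to the east bank with the knight.  [the west bank: the mage, the orc | the east bank: the elf, the goblin, the knight]
4. Farmer goes back to the west bank with the elf and the goblin.  [the west bank: the elf, the goblin, the mage, the orc | the east bank: the knight]
5. Farmer goes to the east bank with the mage and the orc.  [the west bank: the elf, the goblin | the east bank: the knight, the mage, the orc]
6. Farmer goes back to the west bank alone.  [the west bank: the elf, the goblin | the east bank: the knight, the mage, the orc]
7. Farmer goes to the east bank with the elf and the goblin.  [the west bank: — | the east bank: the elf, the goblin, the knight, the mage, the orc]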